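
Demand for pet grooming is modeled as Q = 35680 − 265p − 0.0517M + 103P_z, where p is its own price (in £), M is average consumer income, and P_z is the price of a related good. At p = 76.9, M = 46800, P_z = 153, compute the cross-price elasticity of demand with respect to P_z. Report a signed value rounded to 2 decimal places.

At the given values, Q = 35680 − 265(76.9) − 0.0517(46800) + 103(153) = 28640.94.
∂Q/∂P_z = 103.
E = (103) × (153/28640.94) = 0.5502…

0.55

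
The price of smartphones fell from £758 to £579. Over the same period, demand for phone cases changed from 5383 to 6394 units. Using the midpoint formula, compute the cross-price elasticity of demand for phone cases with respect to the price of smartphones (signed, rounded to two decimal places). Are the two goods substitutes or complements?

%ΔQ_{phone cases} = (6394 − 5383)/avg = 1011/5888.5 = 0.171690…
%ΔP_{smartphones} = (579 − 758)/avg = -179/668.5 = -0.267763…
E_cross = (1011/5888.5) / (-179/668.5) = -0.6412…
E_cross < 0 ⇒ the goods are complements.

-0.64; complements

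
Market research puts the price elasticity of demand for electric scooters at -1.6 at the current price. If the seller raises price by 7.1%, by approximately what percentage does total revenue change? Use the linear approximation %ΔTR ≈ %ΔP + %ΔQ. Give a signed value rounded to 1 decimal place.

-4.3%

%ΔQ ≈ Ed × %ΔP = (-1.6) × (+7.1%) = -11.3600%
%ΔTR ≈ %ΔP + %ΔQ = (+7.1%) + (-11.3600%) = -4.2600%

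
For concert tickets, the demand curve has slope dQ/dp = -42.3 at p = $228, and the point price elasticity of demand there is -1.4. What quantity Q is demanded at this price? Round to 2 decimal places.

6888.86

Ed = (dQ/dp)·(p/Q) ⇒ Q = (dQ/dp)·p/Ed = (-42.3)·228/(-1.4) = 6888.8571…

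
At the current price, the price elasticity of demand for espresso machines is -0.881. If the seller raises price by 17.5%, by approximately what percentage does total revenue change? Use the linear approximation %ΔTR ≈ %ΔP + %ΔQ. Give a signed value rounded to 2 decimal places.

+2.08%

%ΔQ ≈ Ed × %ΔP = (-0.881) × (+17.5%) = -15.4175%
%ΔTR ≈ %ΔP + %ΔQ = (+17.5%) + (-15.4175%) = +2.0825%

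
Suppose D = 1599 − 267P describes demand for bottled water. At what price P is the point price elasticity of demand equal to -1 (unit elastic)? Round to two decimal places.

Ed = −267P/(1599 − 267P). Set this equal to -1:
267P = 1·(1599 − 267P) ⇒ 267P(1 + 1) = 1·1599
P = 1·1599 / (267·2) = 2.9943…

2.99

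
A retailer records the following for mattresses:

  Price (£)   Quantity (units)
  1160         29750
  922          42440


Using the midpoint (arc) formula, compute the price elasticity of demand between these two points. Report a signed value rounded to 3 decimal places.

-1.538

%ΔQ = (42440 − 29750) / [(29750 + 42440)/2] = 12690/36095 = 0.351572…
%ΔP = (922 − 1160) / [(1160 + 922)/2] = -238/1041 = -0.228626…
Arc Ed = %ΔQ / %ΔP = (12690/36095) / (-238/1041) = -1.53775…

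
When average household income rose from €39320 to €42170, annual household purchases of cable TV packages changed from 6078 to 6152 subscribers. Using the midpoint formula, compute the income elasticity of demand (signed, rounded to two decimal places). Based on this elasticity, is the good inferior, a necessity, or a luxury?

%ΔQ = (6152 − 6078)/[( 6078 + 6152)/2] = 74/6115 = 0.012101…
%ΔIncome = (42170 − 39320)/[( 39320 + 42170)/2] = 2850/40745 = 0.069947…
E_income = (74/6115) / (2850/40745) = 0.1730…
0 < E_income < 1 ⇒ normal good, necessity.

0.17; necessity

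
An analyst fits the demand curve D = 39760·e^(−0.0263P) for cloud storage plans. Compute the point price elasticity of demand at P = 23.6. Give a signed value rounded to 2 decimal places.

-0.62

dD/dP = −0.0263·D = -562.14. At P = 23.6, D = 21374.1.
Ed = (dD/dP)·(P/D) = (-562.14) × (23.6/21374.1) = -0.6206…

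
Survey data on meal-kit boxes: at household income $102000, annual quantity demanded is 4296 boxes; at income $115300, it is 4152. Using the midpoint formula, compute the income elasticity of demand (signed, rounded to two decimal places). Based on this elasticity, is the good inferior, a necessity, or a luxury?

%ΔQ = (4152 − 4296)/[( 4296 + 4152)/2] = -144/4224 = -0.034090…
%ΔIncome = (115300 − 102000)/[( 102000 + 115300)/2] = 13300/108650 = 0.122411…
E_income = (-144/4224) / (13300/108650) = -0.2784…
E_income < 0 ⇒ inferior good.

-0.28; inferior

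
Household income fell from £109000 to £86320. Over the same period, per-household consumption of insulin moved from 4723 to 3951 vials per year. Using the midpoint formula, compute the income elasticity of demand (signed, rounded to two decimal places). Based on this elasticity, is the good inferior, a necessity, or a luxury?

0.77; necessity

%ΔQ = (3951 − 4723)/[( 4723 + 3951)/2] = -772/4337 = -0.178003…
%ΔIncome = (86320 − 109000)/[( 109000 + 86320)/2] = -22680/97660 = -0.232234…
E_income = (-772/4337) / (-22680/97660) = 0.7664…
0 < E_income < 1 ⇒ normal good, necessity.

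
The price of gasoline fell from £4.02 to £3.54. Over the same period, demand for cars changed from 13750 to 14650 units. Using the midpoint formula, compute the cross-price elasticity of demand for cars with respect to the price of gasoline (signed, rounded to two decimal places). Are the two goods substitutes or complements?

-0.50; complements

%ΔQ_{cars} = (14650 − 13750)/avg = 900/14200 = 0.063380…
%ΔP_{gasoline} = (3.54 − 4.02)/avg = -0.48/3.78 = -0.126984…
E_cross = (900/14200) / (-0.48/3.78) = -0.4991…
E_cross < 0 ⇒ the goods are complements.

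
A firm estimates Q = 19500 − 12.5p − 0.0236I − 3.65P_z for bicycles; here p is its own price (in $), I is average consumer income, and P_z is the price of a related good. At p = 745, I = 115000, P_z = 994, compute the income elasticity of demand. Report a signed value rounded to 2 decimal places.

At the given values, Q = 19500 − 12.5(745) − 0.0236(115000) − 3.65(994) = 3845.4.
∂Q/∂I = -0.0236.
E = (-0.0236) × (115000/3845.4) = -0.7057…

-0.71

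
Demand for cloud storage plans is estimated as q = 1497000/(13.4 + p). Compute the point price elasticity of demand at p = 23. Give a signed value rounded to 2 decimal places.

dq/dp = −1497000/(13.4 + p)² = -1129.85. At p = 23, q = 41126.4.
Ed = (dq/dp)·(p/q) = (-1129.85) × (23/41126.4) = -0.6318…

-0.63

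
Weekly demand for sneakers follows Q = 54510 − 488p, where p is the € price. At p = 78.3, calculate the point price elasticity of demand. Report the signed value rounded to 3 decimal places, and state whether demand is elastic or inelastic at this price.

dQ/dp = −488. At p = 78.3, Q = 54510 − 488(78.3) = 16299.6.
Ed = (dQ/dp)·(p/Q) = −488 × (78.3/16299.6) = -2.34425…
|Ed| = 2.344 > 1, so demand is elastic.

-2.344; elastic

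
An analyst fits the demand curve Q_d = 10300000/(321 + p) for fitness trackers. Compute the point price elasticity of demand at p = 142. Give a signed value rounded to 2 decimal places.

-0.31

dQ_d/dp = −10300000/(321 + p)² = -48.048. At p = 142, Q_d = 22246.2.
Ed = (dQ_d/dp)·(p/Q_d) = (-48.048) × (142/22246.2) = -0.3066…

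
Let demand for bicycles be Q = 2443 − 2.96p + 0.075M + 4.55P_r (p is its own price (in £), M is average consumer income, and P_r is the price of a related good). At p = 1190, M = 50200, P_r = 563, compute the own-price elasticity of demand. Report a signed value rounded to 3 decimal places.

At the given values, Q = 2443 − 2.96(1190) + 0.075(50200) + 4.55(563) = 5247.25.
∂Q/∂p = −2.96.
E = (-2.96) × (1190/5247.25) = -0.67128…

-0.671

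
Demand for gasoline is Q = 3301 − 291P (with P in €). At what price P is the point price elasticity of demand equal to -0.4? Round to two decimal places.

Ed = −291P/(3301 − 291P). Set this equal to -0.4:
291P = 0.4·(3301 − 291P) ⇒ 291P(1 + 0.4) = 0.4·3301
P = 0.4·3301 / (291·1.4) = 3.2410…

3.24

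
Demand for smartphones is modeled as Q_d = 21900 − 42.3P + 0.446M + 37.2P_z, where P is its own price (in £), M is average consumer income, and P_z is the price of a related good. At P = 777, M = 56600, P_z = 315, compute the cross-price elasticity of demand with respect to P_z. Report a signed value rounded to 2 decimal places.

0.45

At the given values, Q_d = 21900 − 42.3(777) + 0.446(56600) + 37.2(315) = 25994.5.
∂Q_d/∂P_z = 37.2.
E = (37.2) × (315/25994.5) = 0.4507…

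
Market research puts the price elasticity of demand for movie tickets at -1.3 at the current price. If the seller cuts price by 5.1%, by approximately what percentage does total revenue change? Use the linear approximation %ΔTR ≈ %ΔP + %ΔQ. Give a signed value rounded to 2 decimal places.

+1.53%

%ΔQ ≈ Ed × %ΔP = (-1.3) × (-5.1%) = +6.6300%
%ΔTR ≈ %ΔP + %ΔQ = (-5.1%) + (+6.6300%) = +1.5300%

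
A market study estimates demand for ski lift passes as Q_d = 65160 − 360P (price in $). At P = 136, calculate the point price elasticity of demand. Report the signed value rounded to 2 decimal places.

dQ_d/dP = −360. At P = 136, Q_d = 65160 − 360(136) = 16200.
Ed = (dQ_d/dP)·(P/Q_d) = −360 × (136/16200) = -3.0222…

-3.02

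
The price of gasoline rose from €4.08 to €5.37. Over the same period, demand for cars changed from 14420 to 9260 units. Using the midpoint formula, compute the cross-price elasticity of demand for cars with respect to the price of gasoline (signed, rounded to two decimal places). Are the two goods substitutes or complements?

-1.60; complements

%ΔQ_{cars} = (9260 − 14420)/avg = -5160/11840 = -0.435810…
%ΔP_{gasoline} = (5.37 − 4.08)/avg = 1.29/4.725 = 0.273015…
E_cross = (-5160/11840) / (1.29/4.725) = -1.5962…
E_cross < 0 ⇒ the goods are complements.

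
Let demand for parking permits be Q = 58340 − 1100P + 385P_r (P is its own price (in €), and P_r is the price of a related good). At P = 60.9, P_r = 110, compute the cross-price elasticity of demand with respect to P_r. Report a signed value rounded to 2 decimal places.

1.26

At the given values, Q = 58340 − 1100(60.9) + 385(110) = 33700.
∂Q/∂P_r = 385.
E = (385) × (110/33700) = 1.2566…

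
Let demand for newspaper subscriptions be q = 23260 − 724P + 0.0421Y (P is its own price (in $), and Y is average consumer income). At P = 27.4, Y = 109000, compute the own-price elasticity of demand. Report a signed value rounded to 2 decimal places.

At the given values, q = 23260 − 724(27.4) + 0.0421(109000) = 8011.3.
∂q/∂P = −724.
E = (-724) × (27.4/8011.3) = -2.4762…

-2.48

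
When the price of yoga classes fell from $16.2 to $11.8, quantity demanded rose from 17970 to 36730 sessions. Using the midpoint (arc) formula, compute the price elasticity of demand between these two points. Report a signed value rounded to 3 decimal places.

-2.182

%ΔQ = (36730 − 17970) / [(17970 + 36730)/2] = 18760/27350 = 0.685923…
%ΔP = (11.8 − 16.2) / [(16.2 + 11.8)/2] = -4.4/14 = -0.314285…
Arc Ed = %ΔQ / %ΔP = (18760/27350) / (-4.4/14) = -2.18248…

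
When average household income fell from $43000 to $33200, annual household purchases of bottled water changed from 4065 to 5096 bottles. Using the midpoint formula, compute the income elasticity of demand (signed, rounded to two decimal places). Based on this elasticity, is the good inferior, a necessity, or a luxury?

-0.88; inferior

%ΔQ = (5096 − 4065)/[( 4065 + 5096)/2] = 1031/4580.5 = 0.225084…
%ΔIncome = (33200 − 43000)/[( 43000 + 33200)/2] = -9800/38100 = -0.257217…
E_income = (1031/4580.5) / (-9800/38100) = -0.8750…
E_income < 0 ⇒ inferior good.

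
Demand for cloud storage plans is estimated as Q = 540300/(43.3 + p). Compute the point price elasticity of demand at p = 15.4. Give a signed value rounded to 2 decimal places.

-0.26

dQ/dp = −540300/(43.3 + p)² = -156.805. At p = 15.4, Q = 9204.43.
Ed = (dQ/dp)·(p/Q) = (-156.805) × (15.4/9204.43) = -0.2623…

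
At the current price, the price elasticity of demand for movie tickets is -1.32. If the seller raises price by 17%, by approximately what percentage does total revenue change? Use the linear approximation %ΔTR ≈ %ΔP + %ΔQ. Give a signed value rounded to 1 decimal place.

%ΔQ ≈ Ed × %ΔP = (-1.32) × (+17%) = -22.4400%
%ΔTR ≈ %ΔP + %ΔQ = (+17%) + (-22.4400%) = -5.4400%

-5.4%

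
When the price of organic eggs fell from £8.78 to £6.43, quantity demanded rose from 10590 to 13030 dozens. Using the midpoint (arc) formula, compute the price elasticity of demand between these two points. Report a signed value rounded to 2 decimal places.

%ΔQ = (13030 − 10590) / [(10590 + 13030)/2] = 2440/11810 = 0.206604…
%ΔP = (6.43 − 8.78) / [(8.78 + 6.43)/2] = -2.35/7.605 = -0.309007…
Arc Ed = %ΔQ / %ΔP = (2440/11810) / (-2.35/7.605) = -0.6686…

-0.67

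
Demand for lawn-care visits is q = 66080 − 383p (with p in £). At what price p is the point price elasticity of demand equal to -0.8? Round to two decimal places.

Ed = −383p/(66080 − 383p). Set this equal to -0.8:
383p = 0.8·(66080 − 383p) ⇒ 383p(1 + 0.8) = 0.8·66080
p = 0.8·66080 / (383·1.8) = 76.6811…

76.68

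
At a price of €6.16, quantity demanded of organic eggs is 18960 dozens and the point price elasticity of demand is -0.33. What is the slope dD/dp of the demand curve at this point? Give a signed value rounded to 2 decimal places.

Ed = (dD/dp)·(p/D) ⇒ dD/dp = Ed·D/p = (-0.33)·18960/6.16 = -1015.7142…

-1015.71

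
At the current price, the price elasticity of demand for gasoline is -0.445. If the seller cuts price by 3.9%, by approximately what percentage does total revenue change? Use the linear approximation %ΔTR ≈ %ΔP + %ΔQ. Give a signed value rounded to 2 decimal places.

-2.16%

%ΔQ ≈ Ed × %ΔP = (-0.445) × (-3.9%) = +1.7355%
%ΔTR ≈ %ΔP + %ΔQ = (-3.9%) + (+1.7355%) = -2.1645%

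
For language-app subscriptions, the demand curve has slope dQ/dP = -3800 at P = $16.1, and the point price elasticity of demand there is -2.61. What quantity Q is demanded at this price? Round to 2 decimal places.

23440.61

Ed = (dQ/dP)·(P/Q) ⇒ Q = (dQ/dP)·P/Ed = (-3800)·16.1/(-2.61) = 23440.6130…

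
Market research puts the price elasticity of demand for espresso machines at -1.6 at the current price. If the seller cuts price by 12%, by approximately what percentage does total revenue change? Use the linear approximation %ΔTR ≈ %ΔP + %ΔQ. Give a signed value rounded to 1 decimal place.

+7.2%

%ΔQ ≈ Ed × %ΔP = (-1.6) × (-12%) = +19.2000%
%ΔTR ≈ %ΔP + %ΔQ = (-12%) + (+19.2000%) = +7.2000%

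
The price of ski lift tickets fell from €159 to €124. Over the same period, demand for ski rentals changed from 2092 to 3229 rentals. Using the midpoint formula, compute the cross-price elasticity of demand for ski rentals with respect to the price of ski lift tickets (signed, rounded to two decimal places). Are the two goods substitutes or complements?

-1.73; complements

%ΔQ_{ski rentals} = (3229 − 2092)/avg = 1137/2660.5 = 0.427363…
%ΔP_{ski lift tickets} = (124 − 159)/avg = -35/141.5 = -0.247349…
E_cross = (1137/2660.5) / (-35/141.5) = -1.7277…
E_cross < 0 ⇒ the goods are complements.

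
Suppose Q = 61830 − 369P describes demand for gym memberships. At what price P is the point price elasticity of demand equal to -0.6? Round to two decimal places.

Ed = −369P/(61830 − 369P). Set this equal to -0.6:
369P = 0.6·(61830 − 369P) ⇒ 369P(1 + 0.6) = 0.6·61830
P = 0.6·61830 / (369·1.6) = 62.8353…

62.84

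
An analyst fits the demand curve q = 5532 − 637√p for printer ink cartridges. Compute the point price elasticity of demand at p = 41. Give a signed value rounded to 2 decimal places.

dq/dp = −637/(2√p) = -49.7413. At p = 41, q = 1453.21.
Ed = (dq/dp)·(p/q) = (-49.7413) × (41/1453.21) = -1.4033…

-1.40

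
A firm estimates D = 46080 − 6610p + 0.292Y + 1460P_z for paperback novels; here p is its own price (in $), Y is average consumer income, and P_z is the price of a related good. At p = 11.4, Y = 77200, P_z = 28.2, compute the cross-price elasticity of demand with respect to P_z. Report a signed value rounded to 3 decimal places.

At the given values, D = 46080 − 6610(11.4) + 0.292(77200) + 1460(28.2) = 34440.4.
∂D/∂P_z = 1460.
E = (1460) × (28.2/34440.4) = 1.19545…

1.195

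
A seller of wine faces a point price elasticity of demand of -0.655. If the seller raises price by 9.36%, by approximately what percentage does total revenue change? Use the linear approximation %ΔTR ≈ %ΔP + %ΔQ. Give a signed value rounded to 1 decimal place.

%ΔQ ≈ Ed × %ΔP = (-0.655) × (+9.36%) = -6.1308%
%ΔTR ≈ %ΔP + %ΔQ = (+9.36%) + (-6.1308%) = +3.2292%

+3.2%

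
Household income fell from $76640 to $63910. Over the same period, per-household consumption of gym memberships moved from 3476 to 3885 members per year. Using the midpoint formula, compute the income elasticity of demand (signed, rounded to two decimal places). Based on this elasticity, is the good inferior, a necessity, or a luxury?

-0.61; inferior

%ΔQ = (3885 − 3476)/[( 3476 + 3885)/2] = 409/3680.5 = 0.111126…
%ΔIncome = (63910 − 76640)/[( 76640 + 63910)/2] = -12730/70275 = -0.181145…
E_income = (409/3680.5) / (-12730/70275) = -0.6134…
E_income < 0 ⇒ inferior good.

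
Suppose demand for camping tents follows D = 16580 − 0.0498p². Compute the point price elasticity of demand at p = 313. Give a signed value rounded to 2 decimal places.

-0.83

dD/dp = −2·0.0498·p = -31.1748. At p = 313, D = 11701.1438.
Ed = (dD/dp)·(p/D) = (-31.1748) × (313/11701.1438) = -0.8339…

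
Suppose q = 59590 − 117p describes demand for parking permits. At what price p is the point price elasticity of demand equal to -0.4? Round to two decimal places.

145.52

Ed = −117p/(59590 − 117p). Set this equal to -0.4:
117p = 0.4·(59590 − 117p) ⇒ 117p(1 + 0.4) = 0.4·59590
p = 0.4·59590 / (117·1.4) = 145.5189…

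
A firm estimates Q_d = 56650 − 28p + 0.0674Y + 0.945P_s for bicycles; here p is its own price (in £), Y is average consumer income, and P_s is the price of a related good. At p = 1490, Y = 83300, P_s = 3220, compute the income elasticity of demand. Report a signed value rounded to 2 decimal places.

0.24

At the given values, Q_d = 56650 − 28(1490) + 0.0674(83300) + 0.945(3220) = 23587.32.
∂Q_d/∂Y = 0.0674.
E = (0.0674) × (83300/23587.32) = 0.2380…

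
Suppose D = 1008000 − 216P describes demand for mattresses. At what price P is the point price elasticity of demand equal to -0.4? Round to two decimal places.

Ed = −216P/(1008000 − 216P). Set this equal to -0.4:
216P = 0.4·(1008000 − 216P) ⇒ 216P(1 + 0.4) = 0.4·1008000
P = 0.4·1008000 / (216·1.4) = 1333.3333…

1333.33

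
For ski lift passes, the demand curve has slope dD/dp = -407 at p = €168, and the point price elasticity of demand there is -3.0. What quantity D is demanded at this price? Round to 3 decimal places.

22792.000

Ed = (dD/dp)·(p/D) ⇒ D = (dD/dp)·p/Ed = (-407)·168/(-3.0) = 22792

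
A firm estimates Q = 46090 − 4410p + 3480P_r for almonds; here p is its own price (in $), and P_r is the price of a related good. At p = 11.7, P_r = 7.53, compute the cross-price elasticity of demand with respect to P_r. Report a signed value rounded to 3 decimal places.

1.266

At the given values, Q = 46090 − 4410(11.7) + 3480(7.53) = 20697.4.
∂Q/∂P_r = 3480.
E = (3480) × (7.53/20697.4) = 1.26607…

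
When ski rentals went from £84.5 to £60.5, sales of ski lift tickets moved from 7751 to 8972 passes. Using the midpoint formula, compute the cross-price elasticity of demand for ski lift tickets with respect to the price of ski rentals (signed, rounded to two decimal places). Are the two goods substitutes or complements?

-0.44; complements

%ΔQ_{ski lift tickets} = (8972 − 7751)/avg = 1221/8361.5 = 0.146026…
%ΔP_{ski rentals} = (60.5 − 84.5)/avg = -24/72.5 = -0.331034…
E_cross = (1221/8361.5) / (-24/72.5) = -0.4411…
E_cross < 0 ⇒ the goods are complements.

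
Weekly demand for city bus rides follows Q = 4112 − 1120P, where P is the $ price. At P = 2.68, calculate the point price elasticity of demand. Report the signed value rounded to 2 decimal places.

-2.70

dQ/dP = −1120. At P = 2.68, Q = 4112 − 1120(2.68) = 1110.4.
Ed = (dQ/dP)·(P/Q) = −1120 × (2.68/1110.4) = -2.7031…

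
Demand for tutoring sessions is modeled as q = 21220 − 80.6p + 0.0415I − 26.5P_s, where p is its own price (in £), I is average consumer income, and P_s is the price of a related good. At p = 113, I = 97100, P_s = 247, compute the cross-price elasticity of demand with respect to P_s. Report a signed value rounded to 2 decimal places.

At the given values, q = 21220 − 80.6(113) + 0.0415(97100) − 26.5(247) = 9596.35.
∂q/∂P_s = -26.5.
E = (-26.5) × (247/9596.35) = -0.6820…

-0.68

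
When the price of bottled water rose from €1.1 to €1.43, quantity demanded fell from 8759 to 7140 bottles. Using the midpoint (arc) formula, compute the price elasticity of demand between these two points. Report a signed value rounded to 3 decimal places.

%ΔQ = (7140 − 8759) / [(8759 + 7140)/2] = -1619/7949.5 = -0.203660…
%ΔP = (1.43 − 1.1) / [(1.1 + 1.43)/2] = 0.33/1.265 = 0.260869…
Arc Ed = %ΔQ / %ΔP = (-1619/7949.5) / (0.33/1.265) = -0.78069…

-0.781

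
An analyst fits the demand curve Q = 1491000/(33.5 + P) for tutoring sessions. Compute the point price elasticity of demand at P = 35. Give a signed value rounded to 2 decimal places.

dQ/dP = −1491000/(33.5 + P)² = -317.758. At P = 35, Q = 21766.4.
Ed = (dQ/dP)·(P/Q) = (-317.758) × (35/21766.4) = -0.5109…

-0.51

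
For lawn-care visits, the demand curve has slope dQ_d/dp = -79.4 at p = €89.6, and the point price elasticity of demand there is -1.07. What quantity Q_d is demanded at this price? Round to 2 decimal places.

6648.82

Ed = (dQ_d/dp)·(p/Q_d) ⇒ Q_d = (dQ_d/dp)·p/Ed = (-79.4)·89.6/(-1.07) = 6648.8224…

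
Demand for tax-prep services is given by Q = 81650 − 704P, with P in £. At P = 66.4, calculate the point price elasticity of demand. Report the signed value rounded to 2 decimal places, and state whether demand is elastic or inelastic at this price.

dQ/dP = −704. At P = 66.4, Q = 81650 − 704(66.4) = 34904.4.
Ed = (dQ/dP)·(P/Q) = −704 × (66.4/34904.4) = -1.3392…
|Ed| = 1.34 > 1, so demand is elastic.

-1.34; elastic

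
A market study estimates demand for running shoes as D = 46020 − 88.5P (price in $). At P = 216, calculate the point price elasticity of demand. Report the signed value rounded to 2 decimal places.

-0.71

dD/dP = −88.5. At P = 216, D = 46020 − 88.5(216) = 26904.
Ed = (dD/dP)·(P/D) = −88.5 × (216/26904) = -0.7105…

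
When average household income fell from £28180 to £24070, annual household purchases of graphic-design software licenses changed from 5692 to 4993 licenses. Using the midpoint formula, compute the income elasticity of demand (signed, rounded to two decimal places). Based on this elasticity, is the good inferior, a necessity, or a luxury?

0.83; necessity

%ΔQ = (4993 − 5692)/[( 5692 + 4993)/2] = -699/5342.5 = -0.130837…
%ΔIncome = (24070 − 28180)/[( 28180 + 24070)/2] = -4110/26125 = -0.157320…
E_income = (-699/5342.5) / (-4110/26125) = 0.8316…
0 < E_income < 1 ⇒ normal good, necessity.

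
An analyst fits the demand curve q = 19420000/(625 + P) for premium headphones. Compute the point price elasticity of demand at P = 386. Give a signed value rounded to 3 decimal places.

dq/dP = −19420000/(625 + P)² = -18.9997. At P = 386, q = 19208.7.
Ed = (dq/dP)·(P/q) = (-18.9997) × (386/19208.7) = -0.38180…

-0.382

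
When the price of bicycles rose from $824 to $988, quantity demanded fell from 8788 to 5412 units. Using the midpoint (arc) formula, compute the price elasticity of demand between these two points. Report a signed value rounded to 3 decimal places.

%ΔQ = (5412 − 8788) / [(8788 + 5412)/2] = -3376/7100 = -0.475492…
%ΔP = (988 − 824) / [(824 + 988)/2] = 164/906 = 0.181015…
Arc Ed = %ΔQ / %ΔP = (-3376/7100) / (164/906) = -2.62680…

-2.627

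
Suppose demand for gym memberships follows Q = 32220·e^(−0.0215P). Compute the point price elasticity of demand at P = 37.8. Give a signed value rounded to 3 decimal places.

-0.813

dQ/dP = −0.0215·Q = -307.336. At P = 37.8, Q = 14294.7.
Ed = (dQ/dP)·(P/Q) = (-307.336) × (37.8/14294.7) = -0.8127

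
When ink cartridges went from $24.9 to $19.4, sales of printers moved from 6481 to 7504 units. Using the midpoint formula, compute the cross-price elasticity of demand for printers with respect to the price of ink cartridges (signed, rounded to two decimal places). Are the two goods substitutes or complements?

%ΔQ_{printers} = (7504 − 6481)/avg = 1023/6992.5 = 0.146299…
%ΔP_{ink cartridges} = (19.4 − 24.9)/avg = -5.5/22.15 = -0.248306…
E_cross = (1023/6992.5) / (-5.5/22.15) = -0.5891…
E_cross < 0 ⇒ the goods are complements.

-0.59; complements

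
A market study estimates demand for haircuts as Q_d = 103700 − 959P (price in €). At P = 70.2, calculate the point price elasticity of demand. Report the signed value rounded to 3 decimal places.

dQ_d/dP = −959. At P = 70.2, Q_d = 103700 − 959(70.2) = 36378.2.
Ed = (dQ_d/dP)·(P/Q_d) = −959 × (70.2/36378.2) = -1.85060…

-1.851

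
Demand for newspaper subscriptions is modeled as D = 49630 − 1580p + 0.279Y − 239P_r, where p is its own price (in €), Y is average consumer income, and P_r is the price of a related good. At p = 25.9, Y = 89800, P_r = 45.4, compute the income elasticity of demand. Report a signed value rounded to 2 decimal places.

1.09

At the given values, D = 49630 − 1580(25.9) + 0.279(89800) − 239(45.4) = 22911.6.
∂D/∂Y = 0.279.
E = (0.279) × (89800/22911.6) = 1.0935…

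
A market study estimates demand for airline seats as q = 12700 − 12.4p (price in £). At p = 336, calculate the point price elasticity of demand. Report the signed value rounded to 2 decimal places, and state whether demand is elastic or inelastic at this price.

dq/dp = −12.4. At p = 336, q = 12700 − 12.4(336) = 8533.6.
Ed = (dq/dp)·(p/q) = −12.4 × (336/8533.6) = -0.4882…
|Ed| = 0.49 < 1, so demand is inelastic.

-0.49; inelastic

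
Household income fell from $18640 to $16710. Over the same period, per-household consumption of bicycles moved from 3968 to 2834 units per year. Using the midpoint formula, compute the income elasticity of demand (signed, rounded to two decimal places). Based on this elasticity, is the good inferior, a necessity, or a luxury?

%ΔQ = (2834 − 3968)/[( 3968 + 2834)/2] = -1134/3401 = -0.333431…
%ΔIncome = (16710 − 18640)/[( 18640 + 16710)/2] = -1930/17675 = -0.109193…
E_income = (-1134/3401) / (-1930/17675) = 3.0535…
E_income > 1 ⇒ normal good, luxury.

3.05; luxury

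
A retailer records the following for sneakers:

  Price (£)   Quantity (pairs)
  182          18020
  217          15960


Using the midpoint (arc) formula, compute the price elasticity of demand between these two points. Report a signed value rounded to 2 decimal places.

-0.69

%ΔQ = (15960 − 18020) / [(18020 + 15960)/2] = -2060/16990 = -0.121247…
%ΔP = (217 − 182) / [(182 + 217)/2] = 35/199.5 = 0.175438…
Arc Ed = %ΔQ / %ΔP = (-2060/16990) / (35/199.5) = -0.6911…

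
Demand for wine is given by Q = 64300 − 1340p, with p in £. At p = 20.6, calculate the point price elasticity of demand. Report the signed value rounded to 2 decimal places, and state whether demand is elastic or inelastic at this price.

dQ/dp = −1340. At p = 20.6, Q = 64300 − 1340(20.6) = 36696.
Ed = (dQ/dp)·(p/Q) = −1340 × (20.6/36696) = -0.7522…
|Ed| = 0.75 < 1, so demand is inelastic.

-0.75; inelastic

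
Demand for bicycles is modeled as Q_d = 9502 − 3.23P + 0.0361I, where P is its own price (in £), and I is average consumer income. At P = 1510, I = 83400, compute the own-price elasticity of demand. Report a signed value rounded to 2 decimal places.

-0.64

At the given values, Q_d = 9502 − 3.23(1510) + 0.0361(83400) = 7635.44.
∂Q_d/∂P = −3.23.
E = (-3.23) × (1510/7635.44) = -0.6387…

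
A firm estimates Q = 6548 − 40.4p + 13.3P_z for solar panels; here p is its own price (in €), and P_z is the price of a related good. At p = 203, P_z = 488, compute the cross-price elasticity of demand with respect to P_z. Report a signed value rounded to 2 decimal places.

1.34

At the given values, Q = 6548 − 40.4(203) + 13.3(488) = 4837.2.
∂Q/∂P_z = 13.3.
E = (13.3) × (488/4837.2) = 1.3417…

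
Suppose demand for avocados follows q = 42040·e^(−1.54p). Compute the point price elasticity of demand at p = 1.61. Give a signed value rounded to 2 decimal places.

dq/dp = −1.54·q = -5424.92. At p = 1.61, q = 3522.68.
Ed = (dq/dp)·(p/q) = (-5424.92) × (1.61/3522.68) = -2.4794

-2.48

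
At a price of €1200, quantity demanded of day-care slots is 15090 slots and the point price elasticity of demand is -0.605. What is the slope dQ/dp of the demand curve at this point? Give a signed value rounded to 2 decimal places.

Ed = (dQ/dp)·(p/Q) ⇒ dQ/dp = Ed·Q/p = (-0.605)·15090/1200 = -7.6078…

-7.61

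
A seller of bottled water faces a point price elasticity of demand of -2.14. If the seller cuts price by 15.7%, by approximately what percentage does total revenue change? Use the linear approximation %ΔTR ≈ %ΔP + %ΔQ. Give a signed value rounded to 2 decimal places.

+17.90%

%ΔQ ≈ Ed × %ΔP = (-2.14) × (-15.7%) = +33.5980%
%ΔTR ≈ %ΔP + %ΔQ = (-15.7%) + (+33.5980%) = +17.8980%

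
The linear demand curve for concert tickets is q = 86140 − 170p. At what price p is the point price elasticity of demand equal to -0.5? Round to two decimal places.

168.90

Ed = −170p/(86140 − 170p). Set this equal to -0.5:
170p = 0.5·(86140 − 170p) ⇒ 170p(1 + 0.5) = 0.5·86140
p = 0.5·86140 / (170·1.5) = 168.9019…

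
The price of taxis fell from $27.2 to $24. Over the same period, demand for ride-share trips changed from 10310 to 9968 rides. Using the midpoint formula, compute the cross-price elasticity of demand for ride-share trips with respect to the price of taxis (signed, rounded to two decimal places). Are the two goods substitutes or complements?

0.27; substitutes

%ΔQ_{ride-share trips} = (9968 − 10310)/avg = -342/10139 = -0.033731…
%ΔP_{taxis} = (24 − 27.2)/avg = -3.2/25.6 = -0.125
E_cross = (-342/10139) / (-3.2/25.6) = 0.2698…
E_cross > 0 ⇒ the goods are substitutes.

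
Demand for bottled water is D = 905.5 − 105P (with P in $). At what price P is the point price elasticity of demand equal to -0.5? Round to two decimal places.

2.87

Ed = −105P/(905.5 − 105P). Set this equal to -0.5:
105P = 0.5·(905.5 − 105P) ⇒ 105P(1 + 0.5) = 0.5·905.5
P = 0.5·905.5 / (105·1.5) = 2.8746…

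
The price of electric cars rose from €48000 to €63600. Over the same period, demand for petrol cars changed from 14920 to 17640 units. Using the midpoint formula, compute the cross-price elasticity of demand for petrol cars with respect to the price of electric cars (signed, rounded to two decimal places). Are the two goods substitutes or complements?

0.60; substitutes

%ΔQ_{petrol cars} = (17640 − 14920)/avg = 2720/16280 = 0.167076…
%ΔP_{electric cars} = (63600 − 48000)/avg = 15600/55800 = 0.279569…
E_cross = (2720/16280) / (15600/55800) = 0.5976…
E_cross > 0 ⇒ the goods are substitutes.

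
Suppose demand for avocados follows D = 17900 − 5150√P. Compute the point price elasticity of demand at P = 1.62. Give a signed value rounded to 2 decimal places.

dD/dP = −5150/(2√P) = -2023.11. At P = 1.62, D = 11345.1.
Ed = (dD/dP)·(P/D) = (-2023.11) × (1.62/11345.1) = -0.2888…

-0.29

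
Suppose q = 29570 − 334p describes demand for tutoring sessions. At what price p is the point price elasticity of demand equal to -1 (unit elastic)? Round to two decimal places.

Ed = −334p/(29570 − 334p). Set this equal to -1:
334p = 1·(29570 − 334p) ⇒ 334p(1 + 1) = 1·29570
p = 1·29570 / (334·2) = 44.2664…

44.27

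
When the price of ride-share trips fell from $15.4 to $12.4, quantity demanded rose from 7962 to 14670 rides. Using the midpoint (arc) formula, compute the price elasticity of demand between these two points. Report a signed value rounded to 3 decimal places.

%ΔQ = (14670 − 7962) / [(7962 + 14670)/2] = 6708/11316 = 0.592788…
%ΔP = (12.4 − 15.4) / [(15.4 + 12.4)/2] = -3/13.9 = -0.215827…
Arc Ed = %ΔQ / %ΔP = (6708/11316) / (-3/13.9) = -2.74658…

-2.747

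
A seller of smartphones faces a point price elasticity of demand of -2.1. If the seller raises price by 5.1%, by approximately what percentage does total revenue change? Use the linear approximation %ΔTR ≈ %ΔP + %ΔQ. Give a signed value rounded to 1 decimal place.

-5.6%

%ΔQ ≈ Ed × %ΔP = (-2.1) × (+5.1%) = -10.7100%
%ΔTR ≈ %ΔP + %ΔQ = (+5.1%) + (-10.7100%) = -5.6100%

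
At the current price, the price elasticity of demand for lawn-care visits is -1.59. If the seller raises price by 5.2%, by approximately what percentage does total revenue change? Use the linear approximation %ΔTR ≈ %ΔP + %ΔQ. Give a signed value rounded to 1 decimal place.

-3.1%

%ΔQ ≈ Ed × %ΔP = (-1.59) × (+5.2%) = -8.2680%
%ΔTR ≈ %ΔP + %ΔQ = (+5.2%) + (-8.2680%) = -3.0680%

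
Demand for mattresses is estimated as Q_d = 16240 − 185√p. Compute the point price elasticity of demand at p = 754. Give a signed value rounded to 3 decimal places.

-0.228

dQ_d/dp = −185/(2√p) = -3.36865. At p = 754, Q_d = 11160.1.
Ed = (dQ_d/dp)·(p/Q_d) = (-3.36865) × (754/11160.1) = -0.22759…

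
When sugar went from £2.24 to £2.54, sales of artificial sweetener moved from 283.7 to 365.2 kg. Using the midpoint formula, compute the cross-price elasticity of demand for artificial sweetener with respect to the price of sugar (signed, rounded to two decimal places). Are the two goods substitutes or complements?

2.00; substitutes

%ΔQ_{artificial sweetener} = (365.2 − 283.7)/avg = 81.5/324.45 = 0.251194…
%ΔP_{sugar} = (2.54 − 2.24)/avg = 0.3/2.39 = 0.125523…
E_cross = (81.5/324.45) / (0.3/2.39) = 2.0011…
E_cross > 0 ⇒ the goods are substitutes.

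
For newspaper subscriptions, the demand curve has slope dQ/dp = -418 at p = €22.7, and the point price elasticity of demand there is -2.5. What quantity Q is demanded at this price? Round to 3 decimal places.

Ed = (dQ/dp)·(p/Q) ⇒ Q = (dQ/dp)·p/Ed = (-418)·22.7/(-2.5) = 3795.44

3795.440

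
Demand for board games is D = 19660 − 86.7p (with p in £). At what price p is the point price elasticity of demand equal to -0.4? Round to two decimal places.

64.79

Ed = −86.7p/(19660 − 86.7p). Set this equal to -0.4:
86.7p = 0.4·(19660 − 86.7p) ⇒ 86.7p(1 + 0.4) = 0.4·19660
p = 0.4·19660 / (86.7·1.4) = 64.7882…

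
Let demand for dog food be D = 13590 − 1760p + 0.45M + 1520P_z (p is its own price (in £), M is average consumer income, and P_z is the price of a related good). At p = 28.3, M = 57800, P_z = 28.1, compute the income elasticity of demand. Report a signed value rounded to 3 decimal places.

At the given values, D = 13590 − 1760(28.3) + 0.45(57800) + 1520(28.1) = 32504.
∂D/∂M = 0.45.
E = (0.45) × (57800/32504) = 0.80020…

0.800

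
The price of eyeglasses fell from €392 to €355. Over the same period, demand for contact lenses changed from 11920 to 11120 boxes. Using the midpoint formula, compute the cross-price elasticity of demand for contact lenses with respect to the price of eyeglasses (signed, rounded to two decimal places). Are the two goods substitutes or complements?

%ΔQ_{contact lenses} = (11120 − 11920)/avg = -800/11520 = -0.069444…
%ΔP_{eyeglasses} = (355 − 392)/avg = -37/373.5 = -0.099062…
E_cross = (-800/11520) / (-37/373.5) = 0.7010…
E_cross > 0 ⇒ the goods are substitutes.

0.70; substitutes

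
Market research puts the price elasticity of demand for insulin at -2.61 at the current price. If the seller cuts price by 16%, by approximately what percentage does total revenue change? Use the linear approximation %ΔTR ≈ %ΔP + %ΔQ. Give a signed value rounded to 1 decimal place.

%ΔQ ≈ Ed × %ΔP = (-2.61) × (-16%) = +41.7600%
%ΔTR ≈ %ΔP + %ΔQ = (-16%) + (+41.7600%) = +25.7600%

+25.8%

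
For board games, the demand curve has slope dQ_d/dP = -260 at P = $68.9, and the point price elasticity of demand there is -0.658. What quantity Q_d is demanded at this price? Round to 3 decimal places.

27224.924

Ed = (dQ_d/dP)·(P/Q_d) ⇒ Q_d = (dQ_d/dP)·P/Ed = (-260)·68.9/(-0.658) = 27224.92401…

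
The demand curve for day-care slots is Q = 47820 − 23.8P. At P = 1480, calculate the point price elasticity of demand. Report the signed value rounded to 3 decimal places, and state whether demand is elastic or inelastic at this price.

dQ/dP = −23.8. At P = 1480, Q = 47820 − 23.8(1480) = 12596.
Ed = (dQ/dP)·(P/Q) = −23.8 × (1480/12596) = -2.79644…
|Ed| = 2.796 > 1, so demand is elastic.

-2.796; elastic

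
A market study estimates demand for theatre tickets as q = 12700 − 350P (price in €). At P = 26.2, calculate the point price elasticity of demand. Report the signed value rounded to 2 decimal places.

dq/dP = −350. At P = 26.2, q = 12700 − 350(26.2) = 3530.
Ed = (dq/dP)·(P/q) = −350 × (26.2/3530) = -2.5977…

-2.60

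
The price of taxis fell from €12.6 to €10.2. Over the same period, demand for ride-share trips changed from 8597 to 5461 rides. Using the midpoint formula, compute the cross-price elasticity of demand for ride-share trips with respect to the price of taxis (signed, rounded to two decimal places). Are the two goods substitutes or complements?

2.12; substitutes

%ΔQ_{ride-share trips} = (5461 − 8597)/avg = -3136/7029 = -0.446151…
%ΔP_{taxis} = (10.2 − 12.6)/avg = -2.4/11.4 = -0.210526…
E_cross = (-3136/7029) / (-2.4/11.4) = 2.1192…
E_cross > 0 ⇒ the goods are substitutes.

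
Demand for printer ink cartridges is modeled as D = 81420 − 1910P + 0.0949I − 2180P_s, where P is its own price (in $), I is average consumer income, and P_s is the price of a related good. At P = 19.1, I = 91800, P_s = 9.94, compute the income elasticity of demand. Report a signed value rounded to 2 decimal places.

0.27

At the given values, D = 81420 − 1910(19.1) + 0.0949(91800) − 2180(9.94) = 31981.62.
∂D/∂I = 0.0949.
E = (0.0949) × (91800/31981.62) = 0.2724…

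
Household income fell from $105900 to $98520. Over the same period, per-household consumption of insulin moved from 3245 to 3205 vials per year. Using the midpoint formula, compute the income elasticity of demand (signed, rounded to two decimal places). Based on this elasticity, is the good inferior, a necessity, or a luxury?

0.17; necessity

%ΔQ = (3205 − 3245)/[( 3245 + 3205)/2] = -40/3225 = -0.012403…
%ΔIncome = (98520 − 105900)/[( 105900 + 98520)/2] = -7380/102210 = -0.072204…
E_income = (-40/3225) / (-7380/102210) = 0.1717…
0 < E_income < 1 ⇒ normal good, necessity.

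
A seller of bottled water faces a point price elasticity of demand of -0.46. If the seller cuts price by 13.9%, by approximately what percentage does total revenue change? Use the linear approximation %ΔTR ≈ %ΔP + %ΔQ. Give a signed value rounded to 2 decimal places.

%ΔQ ≈ Ed × %ΔP = (-0.46) × (-13.9%) = +6.3940%
%ΔTR ≈ %ΔP + %ΔQ = (-13.9%) + (+6.3940%) = -7.5060%

-7.51%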